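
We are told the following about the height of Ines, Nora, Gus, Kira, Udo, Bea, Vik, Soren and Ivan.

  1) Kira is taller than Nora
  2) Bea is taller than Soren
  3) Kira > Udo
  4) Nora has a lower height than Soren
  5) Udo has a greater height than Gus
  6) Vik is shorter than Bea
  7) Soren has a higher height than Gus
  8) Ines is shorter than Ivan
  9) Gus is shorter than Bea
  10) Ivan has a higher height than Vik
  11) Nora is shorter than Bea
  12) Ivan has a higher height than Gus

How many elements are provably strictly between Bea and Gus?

1

The relations place Gus below Bea. An element lies strictly between them when it is forced above Gus and also forced below Bea.
Above Gus: {Soren, Udo, Ivan, Kira}. Below Bea: {Nora, Vik, Soren}.
Intersection: {Soren} — 1.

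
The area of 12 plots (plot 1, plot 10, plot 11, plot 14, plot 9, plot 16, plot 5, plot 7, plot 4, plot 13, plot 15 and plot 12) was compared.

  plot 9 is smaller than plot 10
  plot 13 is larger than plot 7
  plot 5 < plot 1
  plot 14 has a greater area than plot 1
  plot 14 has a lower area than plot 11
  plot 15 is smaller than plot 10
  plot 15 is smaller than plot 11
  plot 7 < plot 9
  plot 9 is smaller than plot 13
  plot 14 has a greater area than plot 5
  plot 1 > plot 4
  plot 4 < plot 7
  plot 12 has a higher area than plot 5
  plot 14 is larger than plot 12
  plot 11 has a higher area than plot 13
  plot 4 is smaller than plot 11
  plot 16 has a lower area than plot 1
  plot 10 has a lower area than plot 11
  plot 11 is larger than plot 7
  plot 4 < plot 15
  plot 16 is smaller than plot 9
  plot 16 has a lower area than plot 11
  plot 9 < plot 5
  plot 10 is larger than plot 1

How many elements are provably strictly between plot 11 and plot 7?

The relations place plot 7 below plot 11. An element lies strictly between them when it is forced above plot 7 and also forced below plot 11.
Above plot 7: {plot 9, plot 5, plot 13, plot 12, plot 1, plot 14, plot 10}. Below plot 11: {plot 4, plot 15, plot 16, plot 9, plot 5, plot 13, plot 12, plot 1, plot 14, plot 10}.
Intersection: {plot 9, plot 5, plot 13, plot 12, plot 1, plot 14, plot 10} — 7.

7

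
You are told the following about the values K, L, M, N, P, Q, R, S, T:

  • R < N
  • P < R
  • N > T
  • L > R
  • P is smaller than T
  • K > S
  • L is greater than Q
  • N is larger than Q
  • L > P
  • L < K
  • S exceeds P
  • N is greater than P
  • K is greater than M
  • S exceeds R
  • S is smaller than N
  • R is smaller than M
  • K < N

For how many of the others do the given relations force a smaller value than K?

From K the given relations immediately reach L, M, S.
From those, Q, P, R — 6 in total.
Nothing else is reachable below K; 6 in all.

6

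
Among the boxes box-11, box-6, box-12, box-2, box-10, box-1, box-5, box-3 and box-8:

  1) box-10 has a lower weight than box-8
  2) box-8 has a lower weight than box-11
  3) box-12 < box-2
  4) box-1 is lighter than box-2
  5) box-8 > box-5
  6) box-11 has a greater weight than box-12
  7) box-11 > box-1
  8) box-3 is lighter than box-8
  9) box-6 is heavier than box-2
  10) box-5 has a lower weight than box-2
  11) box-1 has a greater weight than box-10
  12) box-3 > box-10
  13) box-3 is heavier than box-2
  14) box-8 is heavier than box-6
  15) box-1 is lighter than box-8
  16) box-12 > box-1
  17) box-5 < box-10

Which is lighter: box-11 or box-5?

box-5

box-5 < box-10 and box-10 < box-1 give box-5 < box-1.
With box-1 < box-12: box-5 < box-10 < box-1 < box-12.
With box-12 < box-2: box-5 < box-10 < box-1 < box-12 < box-2.
With box-2 < box-6: box-5 < box-10 < box-1 < box-12 < box-2 < box-6.
Then box-6 < box-8 extends the chain to box-8.
With box-8 < box-11: box-5 < box-10 < box-1 < box-12 < box-2 < box-6 < box-8 < box-11.
So box-5 < box-11; box-5 is the lighter of the two.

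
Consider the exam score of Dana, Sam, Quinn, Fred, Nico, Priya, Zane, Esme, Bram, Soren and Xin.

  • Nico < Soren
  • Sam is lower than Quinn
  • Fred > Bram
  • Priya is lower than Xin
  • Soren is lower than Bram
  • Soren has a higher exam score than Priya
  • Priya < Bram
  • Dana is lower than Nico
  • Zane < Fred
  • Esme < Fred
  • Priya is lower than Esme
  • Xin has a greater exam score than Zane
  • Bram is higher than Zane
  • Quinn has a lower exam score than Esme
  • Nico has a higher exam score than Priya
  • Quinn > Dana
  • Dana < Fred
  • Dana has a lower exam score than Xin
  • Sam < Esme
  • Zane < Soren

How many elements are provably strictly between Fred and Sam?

The relations place Sam below Fred. An element lies strictly between them when it is forced above Sam and also forced below Fred.
Above Sam: {Quinn, Esme}. Below Fred: {Dana, Quinn, Priya, Esme, Nico, Zane, Soren, Bram}.
Intersection: {Quinn, Esme} — 2.

2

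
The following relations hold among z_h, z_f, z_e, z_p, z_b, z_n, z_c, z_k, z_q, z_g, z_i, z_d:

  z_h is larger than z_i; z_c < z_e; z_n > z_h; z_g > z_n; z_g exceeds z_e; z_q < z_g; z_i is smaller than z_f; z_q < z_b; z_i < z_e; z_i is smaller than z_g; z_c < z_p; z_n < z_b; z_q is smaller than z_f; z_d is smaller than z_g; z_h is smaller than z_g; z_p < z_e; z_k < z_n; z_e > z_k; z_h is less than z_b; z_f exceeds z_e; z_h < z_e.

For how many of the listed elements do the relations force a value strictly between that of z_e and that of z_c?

The relations place z_c below z_e. An element lies strictly between them when it is forced above z_c and also forced below z_e.
Above z_c: {z_p, z_f, z_g}. Below z_e: {z_k, z_i, z_h, z_p}.
Intersection: {z_p} — 1.

1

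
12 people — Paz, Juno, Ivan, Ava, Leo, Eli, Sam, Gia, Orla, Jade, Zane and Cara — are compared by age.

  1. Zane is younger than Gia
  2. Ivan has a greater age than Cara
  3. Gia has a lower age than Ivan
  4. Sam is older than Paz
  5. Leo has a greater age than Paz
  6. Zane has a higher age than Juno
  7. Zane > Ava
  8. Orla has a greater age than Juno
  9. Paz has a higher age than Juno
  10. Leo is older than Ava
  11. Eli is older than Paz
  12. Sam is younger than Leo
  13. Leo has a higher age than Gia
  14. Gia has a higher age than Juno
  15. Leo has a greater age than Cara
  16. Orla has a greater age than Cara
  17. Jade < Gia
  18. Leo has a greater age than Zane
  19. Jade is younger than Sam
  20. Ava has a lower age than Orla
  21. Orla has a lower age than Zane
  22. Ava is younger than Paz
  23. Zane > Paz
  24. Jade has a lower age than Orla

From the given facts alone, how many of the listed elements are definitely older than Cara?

5

From Cara the given relations immediately reach Orla, Ivan, Leo.
From those, Zane — 4 in total.
From those, Gia — 5 in total.
No other element is forced above Cara by the given relations, so the count is 5.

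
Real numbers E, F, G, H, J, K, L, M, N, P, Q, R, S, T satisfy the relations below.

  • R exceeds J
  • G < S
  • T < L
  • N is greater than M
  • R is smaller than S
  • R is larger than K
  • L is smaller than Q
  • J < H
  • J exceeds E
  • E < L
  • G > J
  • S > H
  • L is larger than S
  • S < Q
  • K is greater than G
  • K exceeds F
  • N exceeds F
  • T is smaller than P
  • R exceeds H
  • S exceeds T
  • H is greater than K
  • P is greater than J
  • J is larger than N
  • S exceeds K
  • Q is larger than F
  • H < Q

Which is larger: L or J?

J < G and G < K give J < K.
With K < H: J < G < K < H.
With H < R: J < G < K < H < R.
With R < S: J < G < K < H < R < S.
With S < L: J < G < K < H < R < S < L.
So J < L; L is the larger of the two.

L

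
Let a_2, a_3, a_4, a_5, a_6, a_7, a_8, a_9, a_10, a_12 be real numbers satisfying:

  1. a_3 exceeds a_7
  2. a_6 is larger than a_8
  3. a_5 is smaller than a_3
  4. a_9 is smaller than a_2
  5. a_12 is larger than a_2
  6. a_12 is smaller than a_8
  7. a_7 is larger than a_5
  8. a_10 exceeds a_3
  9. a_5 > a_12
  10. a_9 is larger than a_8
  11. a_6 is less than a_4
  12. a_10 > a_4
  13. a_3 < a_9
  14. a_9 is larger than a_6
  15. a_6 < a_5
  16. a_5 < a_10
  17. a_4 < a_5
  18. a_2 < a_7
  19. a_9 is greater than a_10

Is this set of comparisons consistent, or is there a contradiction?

We have a_9 < a_2 stated directly, yet also a_2 < a_12 < a_8 < a_6 < a_4 < a_5 < a_7 < a_3 < a_10 < a_9 by chaining the others — so a_2 < a_9. Contradiction.

inconsistent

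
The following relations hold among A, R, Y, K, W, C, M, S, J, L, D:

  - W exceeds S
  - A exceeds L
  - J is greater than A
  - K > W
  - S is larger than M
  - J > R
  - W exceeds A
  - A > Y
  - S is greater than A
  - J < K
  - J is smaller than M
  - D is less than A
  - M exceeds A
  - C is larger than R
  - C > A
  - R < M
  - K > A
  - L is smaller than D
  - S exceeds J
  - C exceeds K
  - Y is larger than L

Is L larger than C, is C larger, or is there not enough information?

The relevant relations are L < D; D < A; A < J; J < M; M < S; S < W; W < K; K < C.
Together: L < D < A < J < M < S < W < K < C.
So C is larger.

C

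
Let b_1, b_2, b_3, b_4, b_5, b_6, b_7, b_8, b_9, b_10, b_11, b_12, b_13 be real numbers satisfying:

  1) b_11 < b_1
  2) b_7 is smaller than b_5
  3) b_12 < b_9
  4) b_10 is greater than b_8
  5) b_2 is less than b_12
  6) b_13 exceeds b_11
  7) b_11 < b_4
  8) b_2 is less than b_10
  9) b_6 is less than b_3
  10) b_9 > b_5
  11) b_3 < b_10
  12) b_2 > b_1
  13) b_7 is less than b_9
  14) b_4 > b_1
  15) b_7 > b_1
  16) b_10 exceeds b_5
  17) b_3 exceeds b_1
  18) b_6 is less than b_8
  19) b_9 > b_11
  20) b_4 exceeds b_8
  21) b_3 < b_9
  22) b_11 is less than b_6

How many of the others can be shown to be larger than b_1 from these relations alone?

From b_1 the given relations immediately reach b_2, b_7, b_3, b_4.
From those, b_12, b_5, b_9, b_10 — 8 in total.
Nothing else is reachable above b_1; 8 in all.

8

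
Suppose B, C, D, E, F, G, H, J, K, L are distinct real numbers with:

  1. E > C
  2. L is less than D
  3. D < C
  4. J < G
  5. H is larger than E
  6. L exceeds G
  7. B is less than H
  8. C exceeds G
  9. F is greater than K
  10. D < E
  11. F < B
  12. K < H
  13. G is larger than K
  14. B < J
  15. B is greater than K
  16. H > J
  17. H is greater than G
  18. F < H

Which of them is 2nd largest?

Chaining the given pairs: K < F < B < J < G < L < D < C < E < H.
Counting 2 from the largest end gives E.

E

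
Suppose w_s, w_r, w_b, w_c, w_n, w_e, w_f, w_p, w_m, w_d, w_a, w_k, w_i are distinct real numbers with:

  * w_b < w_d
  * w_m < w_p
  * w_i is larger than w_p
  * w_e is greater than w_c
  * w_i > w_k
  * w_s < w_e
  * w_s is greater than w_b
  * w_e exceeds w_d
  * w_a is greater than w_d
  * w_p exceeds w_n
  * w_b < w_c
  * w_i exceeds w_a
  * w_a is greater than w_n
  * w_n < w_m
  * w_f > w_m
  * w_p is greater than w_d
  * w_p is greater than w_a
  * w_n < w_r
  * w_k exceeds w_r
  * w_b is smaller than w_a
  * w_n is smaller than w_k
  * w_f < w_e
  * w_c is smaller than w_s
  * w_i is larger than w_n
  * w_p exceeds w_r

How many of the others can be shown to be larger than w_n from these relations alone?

From w_n the given relations immediately reach w_m, w_r, w_a, w_k, w_p, w_i.
From those, w_f — 7 in total.
From those, w_e — 8 in total.
No other element is forced above w_n by the given relations, so the count is 8.

8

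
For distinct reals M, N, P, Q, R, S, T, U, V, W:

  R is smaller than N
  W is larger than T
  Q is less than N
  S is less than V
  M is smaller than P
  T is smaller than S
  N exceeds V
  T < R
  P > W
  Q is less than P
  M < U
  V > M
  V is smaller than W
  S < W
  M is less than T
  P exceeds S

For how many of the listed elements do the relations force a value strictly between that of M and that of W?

3

The relations place M below W. An element lies strictly between them when it is forced above M and also forced below W.
Above M: {T, U, S, R, V, P, N}. Below W: {T, S, V}.
Intersection: {T, S, V} — 3.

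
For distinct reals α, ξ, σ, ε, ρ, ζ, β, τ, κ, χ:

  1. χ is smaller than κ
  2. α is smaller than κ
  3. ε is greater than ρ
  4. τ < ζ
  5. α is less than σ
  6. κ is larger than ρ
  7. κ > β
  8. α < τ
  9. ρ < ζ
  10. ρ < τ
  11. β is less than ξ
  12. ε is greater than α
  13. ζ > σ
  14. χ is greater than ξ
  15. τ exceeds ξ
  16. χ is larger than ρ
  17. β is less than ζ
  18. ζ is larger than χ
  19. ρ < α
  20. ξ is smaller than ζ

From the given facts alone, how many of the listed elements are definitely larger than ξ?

Directly above ξ: χ, τ, ζ.
One step further: κ (4 so far).
Nothing else is reachable above ξ; 4 in all.

4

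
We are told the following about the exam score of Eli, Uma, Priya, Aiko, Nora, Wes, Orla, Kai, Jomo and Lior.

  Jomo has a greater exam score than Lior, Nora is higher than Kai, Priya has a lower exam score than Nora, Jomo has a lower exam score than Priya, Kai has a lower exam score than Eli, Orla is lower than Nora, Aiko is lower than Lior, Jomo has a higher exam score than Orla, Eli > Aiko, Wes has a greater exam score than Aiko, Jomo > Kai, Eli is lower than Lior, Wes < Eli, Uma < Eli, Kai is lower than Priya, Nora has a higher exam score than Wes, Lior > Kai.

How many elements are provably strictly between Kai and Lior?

1

The relations place Kai below Lior. An element lies strictly between them when it is forced above Kai and also forced below Lior.
Above Kai: {Eli, Jomo, Priya, Nora}. Below Lior: {Aiko, Wes, Uma, Eli}.
Intersection: {Eli} — 1.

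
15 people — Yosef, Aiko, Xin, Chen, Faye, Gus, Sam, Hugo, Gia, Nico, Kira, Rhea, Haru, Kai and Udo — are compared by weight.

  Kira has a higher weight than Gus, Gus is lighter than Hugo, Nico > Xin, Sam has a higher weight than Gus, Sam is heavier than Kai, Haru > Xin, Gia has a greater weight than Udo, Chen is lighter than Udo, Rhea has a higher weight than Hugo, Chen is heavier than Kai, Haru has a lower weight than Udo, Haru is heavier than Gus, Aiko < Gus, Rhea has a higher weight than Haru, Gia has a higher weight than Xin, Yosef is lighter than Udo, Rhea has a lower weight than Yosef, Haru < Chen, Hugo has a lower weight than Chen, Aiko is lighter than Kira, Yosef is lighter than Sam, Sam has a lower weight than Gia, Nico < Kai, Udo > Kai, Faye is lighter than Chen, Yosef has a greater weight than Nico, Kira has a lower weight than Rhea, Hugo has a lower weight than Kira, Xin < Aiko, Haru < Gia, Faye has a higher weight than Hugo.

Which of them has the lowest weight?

Xin

Nico is not least since Xin < Nico; Aiko is not least since Xin < Aiko; Gus is not least since Aiko < Gus; Kai is not least since Nico < Kai; Haru is not least since Xin < Haru; Hugo is not least since Gus < Hugo; Kira is not least since Gus < Kira; Rhea is not least since Hugo < Rhea; Faye is not least since Hugo < Faye; Yosef is not least since Rhea < Yosef; Chen is not least since Faye < Chen; Sam is not least since Kai < Sam; Udo is not least since Haru < Udo; Gia is not least since Xin < Gia.
Only Xin has nothing below it, so Xin is the lowest weight.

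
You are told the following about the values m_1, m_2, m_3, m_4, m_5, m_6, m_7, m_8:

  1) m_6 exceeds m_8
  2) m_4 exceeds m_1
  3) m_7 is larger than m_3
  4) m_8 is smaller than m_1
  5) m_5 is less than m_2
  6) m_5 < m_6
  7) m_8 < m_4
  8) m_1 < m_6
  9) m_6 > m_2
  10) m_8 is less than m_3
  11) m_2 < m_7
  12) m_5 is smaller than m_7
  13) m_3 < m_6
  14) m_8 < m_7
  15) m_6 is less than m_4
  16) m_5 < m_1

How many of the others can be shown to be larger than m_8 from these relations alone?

From m_8 the given relations immediately reach m_3, m_1, m_7, m_6, m_4.
No other element is forced above m_8 by the given relations, so the count is 5.

5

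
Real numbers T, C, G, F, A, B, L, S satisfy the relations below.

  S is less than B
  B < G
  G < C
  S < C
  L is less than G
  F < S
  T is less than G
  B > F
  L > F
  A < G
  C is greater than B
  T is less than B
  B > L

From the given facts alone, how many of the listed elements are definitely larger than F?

5

From F the given relations immediately reach S, L, B.
From those, G, C — 5 in total.
Nothing else is reachable above F; 5 in all.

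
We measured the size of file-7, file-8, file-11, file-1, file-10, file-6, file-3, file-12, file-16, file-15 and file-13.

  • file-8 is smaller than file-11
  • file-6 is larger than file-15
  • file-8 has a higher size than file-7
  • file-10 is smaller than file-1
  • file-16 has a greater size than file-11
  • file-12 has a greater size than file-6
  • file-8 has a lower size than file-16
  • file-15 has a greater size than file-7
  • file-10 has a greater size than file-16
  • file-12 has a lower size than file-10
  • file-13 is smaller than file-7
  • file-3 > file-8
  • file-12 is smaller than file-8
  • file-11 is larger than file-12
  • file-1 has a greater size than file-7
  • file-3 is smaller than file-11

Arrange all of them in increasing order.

file-13 < file-7 < file-15 < file-6 < file-12 < file-8 < file-3 < file-11 < file-16 < file-10 < file-1

The consecutive links are each given: file-13 < file-7; file-7 < file-15; file-15 < file-6; file-6 < file-12; file-12 < file-8; file-8 < file-3; file-3 < file-11; file-11 < file-16; file-16 < file-10; file-10 < file-1.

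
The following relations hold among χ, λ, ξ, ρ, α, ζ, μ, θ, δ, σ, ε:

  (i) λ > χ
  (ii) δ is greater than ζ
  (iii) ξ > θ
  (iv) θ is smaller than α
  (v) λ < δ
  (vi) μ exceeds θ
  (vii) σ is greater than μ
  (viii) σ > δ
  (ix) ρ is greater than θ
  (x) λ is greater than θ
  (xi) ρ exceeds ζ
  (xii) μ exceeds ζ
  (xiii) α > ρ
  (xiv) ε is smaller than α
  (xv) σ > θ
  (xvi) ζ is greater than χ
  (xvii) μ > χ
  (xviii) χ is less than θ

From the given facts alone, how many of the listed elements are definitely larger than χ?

From χ the given relations immediately reach θ, ζ, μ, λ.
From those, δ, ρ, σ, ξ, α — 9 in total.
Nothing else is reachable above χ; 9 in all.

9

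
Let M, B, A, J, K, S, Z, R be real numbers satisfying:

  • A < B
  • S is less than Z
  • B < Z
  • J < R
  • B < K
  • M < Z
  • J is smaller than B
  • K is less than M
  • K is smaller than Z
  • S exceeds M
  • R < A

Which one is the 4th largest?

K

Piecing the relations together gives one ordering: J < R < A < B < K < M < S < Z.
The 4th largest is K.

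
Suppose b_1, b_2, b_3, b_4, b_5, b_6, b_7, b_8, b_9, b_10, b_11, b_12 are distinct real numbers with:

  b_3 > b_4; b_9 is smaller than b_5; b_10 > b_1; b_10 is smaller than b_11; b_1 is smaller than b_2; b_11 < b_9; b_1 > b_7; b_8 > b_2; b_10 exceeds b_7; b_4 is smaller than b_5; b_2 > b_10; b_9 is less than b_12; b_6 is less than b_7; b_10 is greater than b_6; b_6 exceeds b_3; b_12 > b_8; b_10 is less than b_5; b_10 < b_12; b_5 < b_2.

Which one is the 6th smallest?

The consecutive relations fix a unique order: b_4 < b_3 < b_6 < b_7 < b_1 < b_10 < b_11 < b_9 < b_5 < b_2 < b_8 < b_12.
Counting 6 from the smallest end gives b_10.

b_10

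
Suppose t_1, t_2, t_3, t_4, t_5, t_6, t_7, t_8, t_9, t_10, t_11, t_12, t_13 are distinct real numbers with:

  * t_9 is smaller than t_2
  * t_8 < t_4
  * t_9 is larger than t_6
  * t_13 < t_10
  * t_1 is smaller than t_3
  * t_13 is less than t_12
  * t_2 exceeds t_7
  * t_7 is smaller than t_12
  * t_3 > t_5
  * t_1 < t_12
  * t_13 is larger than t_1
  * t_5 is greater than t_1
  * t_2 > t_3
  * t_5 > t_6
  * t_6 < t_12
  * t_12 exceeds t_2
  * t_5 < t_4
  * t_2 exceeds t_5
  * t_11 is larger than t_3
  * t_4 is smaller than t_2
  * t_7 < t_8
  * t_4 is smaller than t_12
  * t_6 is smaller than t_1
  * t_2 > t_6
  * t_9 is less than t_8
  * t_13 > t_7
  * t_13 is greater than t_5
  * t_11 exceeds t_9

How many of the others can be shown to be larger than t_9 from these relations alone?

The elements the relations force above t_9 are t_8, t_4, t_2, t_12, t_11 — no chain reaches any other.
That is 5.

5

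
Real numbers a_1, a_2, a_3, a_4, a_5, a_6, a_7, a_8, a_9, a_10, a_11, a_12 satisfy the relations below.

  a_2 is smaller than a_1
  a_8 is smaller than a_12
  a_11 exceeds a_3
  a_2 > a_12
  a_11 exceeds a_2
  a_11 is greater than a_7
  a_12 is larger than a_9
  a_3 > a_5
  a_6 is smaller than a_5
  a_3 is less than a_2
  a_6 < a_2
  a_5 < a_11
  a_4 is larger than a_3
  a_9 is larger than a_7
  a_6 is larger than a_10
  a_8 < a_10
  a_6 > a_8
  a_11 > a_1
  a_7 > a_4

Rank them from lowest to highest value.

a_8 < a_10 < a_6 < a_5 < a_3 < a_4 < a_7 < a_9 < a_12 < a_2 < a_1 < a_11

The consecutive links are each given: a_8 < a_10; a_10 < a_6; a_6 < a_5; a_5 < a_3; a_3 < a_4; a_4 < a_7; a_7 < a_9; a_9 < a_12; a_12 < a_2; a_2 < a_1; a_1 < a_11.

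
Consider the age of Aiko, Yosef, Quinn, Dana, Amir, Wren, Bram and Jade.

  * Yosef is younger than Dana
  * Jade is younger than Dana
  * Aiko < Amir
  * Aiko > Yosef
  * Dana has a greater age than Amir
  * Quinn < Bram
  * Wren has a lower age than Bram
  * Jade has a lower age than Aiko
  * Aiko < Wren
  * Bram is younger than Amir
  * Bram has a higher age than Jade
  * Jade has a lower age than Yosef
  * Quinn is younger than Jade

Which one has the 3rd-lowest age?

Yosef

The consecutive relations fix a unique order: Quinn < Jade < Yosef < Aiko < Wren < Bram < Amir < Dana.
Counting 3 from the smallest end gives Yosef.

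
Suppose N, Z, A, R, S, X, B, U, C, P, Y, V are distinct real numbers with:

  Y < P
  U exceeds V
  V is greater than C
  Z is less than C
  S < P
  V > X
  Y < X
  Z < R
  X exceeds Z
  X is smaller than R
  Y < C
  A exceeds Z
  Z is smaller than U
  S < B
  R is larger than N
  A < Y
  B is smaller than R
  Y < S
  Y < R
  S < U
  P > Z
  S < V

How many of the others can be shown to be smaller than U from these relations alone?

From U the given relations immediately reach Z, S, V.
From those, Y, X, C — 6 in total.
From those, A — 7 in total.
Nothing else is reachable below U; 7 in all.

7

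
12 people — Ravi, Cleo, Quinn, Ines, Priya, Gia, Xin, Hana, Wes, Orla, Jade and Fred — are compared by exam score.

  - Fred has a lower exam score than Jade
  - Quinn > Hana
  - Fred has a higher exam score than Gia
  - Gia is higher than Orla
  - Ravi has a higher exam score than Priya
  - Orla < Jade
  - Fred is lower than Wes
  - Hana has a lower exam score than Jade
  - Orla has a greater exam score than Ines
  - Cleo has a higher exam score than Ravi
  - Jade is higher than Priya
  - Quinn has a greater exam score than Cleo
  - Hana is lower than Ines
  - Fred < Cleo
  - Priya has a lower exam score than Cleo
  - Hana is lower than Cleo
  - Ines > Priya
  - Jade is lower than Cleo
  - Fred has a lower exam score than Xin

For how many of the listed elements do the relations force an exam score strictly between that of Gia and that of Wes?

The relations place Gia below Wes. An element lies strictly between them when it is forced above Gia and also forced below Wes.
Above Gia: {Fred, Xin, Jade, Cleo, Quinn}. Below Wes: {Priya, Hana, Ines, Orla, Fred}.
Intersection: {Fred} — 1.

1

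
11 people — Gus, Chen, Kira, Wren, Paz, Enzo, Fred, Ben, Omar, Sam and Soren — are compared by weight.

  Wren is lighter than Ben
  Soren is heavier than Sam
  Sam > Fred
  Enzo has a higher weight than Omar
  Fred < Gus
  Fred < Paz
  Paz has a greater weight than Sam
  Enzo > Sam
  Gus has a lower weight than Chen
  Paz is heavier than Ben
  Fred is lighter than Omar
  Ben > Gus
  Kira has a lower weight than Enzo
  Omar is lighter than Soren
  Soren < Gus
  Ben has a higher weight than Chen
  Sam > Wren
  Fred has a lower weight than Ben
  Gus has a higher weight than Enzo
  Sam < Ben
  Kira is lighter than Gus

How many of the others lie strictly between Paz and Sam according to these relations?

5

Chaining upward from Sam reaches: Soren, Enzo, Gus, Chen, Ben.
Chaining downward from Paz reaches: Fred, Wren, Kira, Omar, Soren, Enzo, Gus, Chen, Ben.
Strictly between Sam and Paz are those in both lists: Soren, Enzo, Gus, Chen, Ben — 5 elements.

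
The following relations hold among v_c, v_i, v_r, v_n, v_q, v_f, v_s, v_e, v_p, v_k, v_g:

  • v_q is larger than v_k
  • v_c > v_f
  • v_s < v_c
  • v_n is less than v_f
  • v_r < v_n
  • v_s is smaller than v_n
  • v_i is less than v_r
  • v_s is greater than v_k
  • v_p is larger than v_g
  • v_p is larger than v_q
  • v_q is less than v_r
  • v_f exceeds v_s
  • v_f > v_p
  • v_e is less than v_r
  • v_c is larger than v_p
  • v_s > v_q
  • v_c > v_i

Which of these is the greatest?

v_g is not greatest since v_g < v_p; v_k is not greatest since v_k < v_s; v_e is not greatest since v_e < v_r; v_q is not greatest since v_q < v_p; v_i is not greatest since v_i < v_c; v_s is not greatest since v_s < v_n; v_r is not greatest since v_r < v_n; v_p is not greatest since v_p < v_c; v_n is not greatest since v_n < v_f; v_f is not greatest since v_f < v_c.
Only v_c has nothing above it, so v_c is the greatest.

v_c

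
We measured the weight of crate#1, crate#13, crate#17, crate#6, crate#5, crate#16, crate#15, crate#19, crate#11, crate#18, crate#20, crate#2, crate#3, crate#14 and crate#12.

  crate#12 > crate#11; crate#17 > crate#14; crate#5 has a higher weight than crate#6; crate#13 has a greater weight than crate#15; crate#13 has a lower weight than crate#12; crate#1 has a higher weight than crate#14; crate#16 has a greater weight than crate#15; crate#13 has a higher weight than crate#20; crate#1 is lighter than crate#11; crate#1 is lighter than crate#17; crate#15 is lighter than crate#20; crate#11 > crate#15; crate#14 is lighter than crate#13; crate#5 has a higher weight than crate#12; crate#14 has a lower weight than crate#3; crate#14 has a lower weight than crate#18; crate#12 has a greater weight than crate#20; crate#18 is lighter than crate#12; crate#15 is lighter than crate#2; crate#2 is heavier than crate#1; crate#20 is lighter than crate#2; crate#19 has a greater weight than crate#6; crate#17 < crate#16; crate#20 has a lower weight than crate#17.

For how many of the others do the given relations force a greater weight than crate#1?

6

Directly above crate#1: crate#11, crate#2, crate#17.
One step further: crate#12, crate#16 (5 so far).
One step further: crate#5 (6 so far).
Nothing else is reachable above crate#1; 6 in all.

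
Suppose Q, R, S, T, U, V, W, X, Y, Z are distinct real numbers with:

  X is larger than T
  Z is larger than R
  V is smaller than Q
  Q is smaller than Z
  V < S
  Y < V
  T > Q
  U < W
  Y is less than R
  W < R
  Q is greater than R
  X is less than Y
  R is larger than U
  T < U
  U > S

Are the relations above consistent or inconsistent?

inconsistent

We have Q < T stated directly, yet also T < X < Y < V < S < U < W < R < Q by chaining the others — so T < Q. Contradiction.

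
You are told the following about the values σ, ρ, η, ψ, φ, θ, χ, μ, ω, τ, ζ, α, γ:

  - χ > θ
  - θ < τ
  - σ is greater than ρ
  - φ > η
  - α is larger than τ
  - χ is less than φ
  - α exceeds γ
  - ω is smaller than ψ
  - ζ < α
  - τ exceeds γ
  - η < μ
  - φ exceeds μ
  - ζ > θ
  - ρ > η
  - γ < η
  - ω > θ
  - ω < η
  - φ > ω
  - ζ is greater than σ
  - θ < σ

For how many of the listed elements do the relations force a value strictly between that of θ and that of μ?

2

Chaining upward from θ reaches: ω, η, χ, ρ, ψ, σ, ζ, τ, α, φ.
Chaining downward from μ reaches: ω, γ, η.
Strictly between θ and μ are those in both lists: ω, η — 2 elements.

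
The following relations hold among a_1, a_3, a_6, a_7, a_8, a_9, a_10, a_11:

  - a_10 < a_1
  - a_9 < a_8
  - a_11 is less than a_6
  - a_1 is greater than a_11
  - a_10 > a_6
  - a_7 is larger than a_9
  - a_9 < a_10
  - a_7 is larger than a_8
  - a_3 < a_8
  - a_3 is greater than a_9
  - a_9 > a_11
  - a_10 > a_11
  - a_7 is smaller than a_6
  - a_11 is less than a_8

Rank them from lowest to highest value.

Each adjacent pair is fixed by a given relation: a_11 < a_9; a_9 < a_3; a_3 < a_8; a_8 < a_7; a_7 < a_6; a_6 < a_10; a_10 < a_1. Chaining them end to end gives the full order.

a_11 < a_9 < a_3 < a_8 < a_7 < a_6 < a_10 < a_1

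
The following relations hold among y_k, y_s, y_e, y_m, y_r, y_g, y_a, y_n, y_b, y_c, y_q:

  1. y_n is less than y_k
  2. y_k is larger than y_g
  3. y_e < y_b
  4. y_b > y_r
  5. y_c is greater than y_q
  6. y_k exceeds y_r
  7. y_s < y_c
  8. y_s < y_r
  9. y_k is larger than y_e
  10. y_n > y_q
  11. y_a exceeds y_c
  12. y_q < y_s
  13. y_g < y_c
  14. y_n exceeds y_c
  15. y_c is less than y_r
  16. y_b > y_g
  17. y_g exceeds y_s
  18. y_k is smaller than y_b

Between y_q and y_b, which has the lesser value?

y_q < y_s and y_s < y_g give y_q < y_g.
With y_g < y_c: y_q < y_s < y_g < y_c.
With y_c < y_r: y_q < y_s < y_g < y_c < y_r.
With y_r < y_b: y_q < y_s < y_g < y_c < y_r < y_b.
So y_q < y_b; y_q is the smaller of the two.

y_q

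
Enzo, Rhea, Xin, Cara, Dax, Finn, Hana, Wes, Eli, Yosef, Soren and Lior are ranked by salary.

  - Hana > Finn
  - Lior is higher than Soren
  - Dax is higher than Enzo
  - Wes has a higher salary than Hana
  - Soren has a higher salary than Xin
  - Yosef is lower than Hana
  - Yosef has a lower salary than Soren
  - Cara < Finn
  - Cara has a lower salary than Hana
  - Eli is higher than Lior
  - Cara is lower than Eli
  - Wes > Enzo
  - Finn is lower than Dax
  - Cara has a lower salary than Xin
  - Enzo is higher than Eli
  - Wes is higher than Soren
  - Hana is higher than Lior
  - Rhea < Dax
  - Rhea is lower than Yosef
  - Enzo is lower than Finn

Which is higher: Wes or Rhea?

Wes

Rhea < Yosef and Yosef < Soren give Rhea < Soren.
Then Soren < Lior extends the chain to Lior.
Then Lior < Eli extends the chain to Eli.
Then Eli < Enzo extends the chain to Enzo.
With Enzo < Finn: Rhea < Yosef < Soren < Lior < Eli < Enzo < Finn.
Then Finn < Hana extends the chain to Hana.
Then Hana < Wes extends the chain to Wes.
So Rhea < Wes; Wes is the higher of the two.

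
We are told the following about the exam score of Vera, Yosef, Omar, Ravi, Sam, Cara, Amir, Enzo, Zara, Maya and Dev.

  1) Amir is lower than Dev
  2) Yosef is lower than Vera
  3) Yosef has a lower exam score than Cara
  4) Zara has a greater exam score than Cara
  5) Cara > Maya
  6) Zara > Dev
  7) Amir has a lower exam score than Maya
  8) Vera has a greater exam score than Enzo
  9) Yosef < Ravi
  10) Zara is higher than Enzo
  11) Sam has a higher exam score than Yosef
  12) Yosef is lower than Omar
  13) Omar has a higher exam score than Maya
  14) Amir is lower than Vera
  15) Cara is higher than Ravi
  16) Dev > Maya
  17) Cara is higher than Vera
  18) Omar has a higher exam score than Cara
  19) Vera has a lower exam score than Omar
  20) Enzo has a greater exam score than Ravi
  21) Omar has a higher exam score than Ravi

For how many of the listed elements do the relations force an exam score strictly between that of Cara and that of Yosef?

3

Chaining upward from Yosef reaches: Ravi, Enzo, Vera, Sam, Zara, Omar.
Chaining downward from Cara reaches: Amir, Maya, Ravi, Enzo, Vera.
Strictly between Yosef and Cara are those in both lists: Ravi, Enzo, Vera — 3 elements.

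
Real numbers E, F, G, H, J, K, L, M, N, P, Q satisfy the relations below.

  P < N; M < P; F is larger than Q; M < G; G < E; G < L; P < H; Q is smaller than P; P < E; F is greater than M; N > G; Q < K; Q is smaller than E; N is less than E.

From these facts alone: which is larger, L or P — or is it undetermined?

undetermined

Following every chain through L: below L we get M, G.
P is not reached, and no chain runs the other way from P to L.
So the given relations leave the order of L and P undetermined.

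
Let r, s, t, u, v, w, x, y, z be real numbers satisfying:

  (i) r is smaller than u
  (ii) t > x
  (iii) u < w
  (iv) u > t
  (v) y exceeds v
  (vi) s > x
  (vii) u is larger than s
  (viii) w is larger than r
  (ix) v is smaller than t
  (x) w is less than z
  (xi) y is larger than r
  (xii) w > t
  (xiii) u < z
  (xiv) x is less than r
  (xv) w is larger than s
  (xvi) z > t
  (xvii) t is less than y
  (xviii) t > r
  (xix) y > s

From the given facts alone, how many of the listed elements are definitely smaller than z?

From z the given relations immediately reach t, u, w.
From those, v, x, r, s — 7 in total.
No other element is forced below z by the given relations, so the count is 7.

7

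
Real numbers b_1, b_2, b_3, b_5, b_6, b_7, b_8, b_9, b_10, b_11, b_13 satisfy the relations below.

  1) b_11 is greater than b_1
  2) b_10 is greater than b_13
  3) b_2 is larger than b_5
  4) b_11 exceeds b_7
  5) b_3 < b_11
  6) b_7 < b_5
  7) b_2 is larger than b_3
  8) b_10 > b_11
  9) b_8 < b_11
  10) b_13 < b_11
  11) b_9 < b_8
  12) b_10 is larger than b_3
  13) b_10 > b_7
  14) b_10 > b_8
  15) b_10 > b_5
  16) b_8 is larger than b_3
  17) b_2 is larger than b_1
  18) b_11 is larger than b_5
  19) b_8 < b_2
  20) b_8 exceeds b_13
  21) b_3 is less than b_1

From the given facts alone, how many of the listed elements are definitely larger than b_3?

The elements the relations force above b_3 are b_8, b_1, b_11, b_2, b_10 — no chain reaches any other.
That is 5.

5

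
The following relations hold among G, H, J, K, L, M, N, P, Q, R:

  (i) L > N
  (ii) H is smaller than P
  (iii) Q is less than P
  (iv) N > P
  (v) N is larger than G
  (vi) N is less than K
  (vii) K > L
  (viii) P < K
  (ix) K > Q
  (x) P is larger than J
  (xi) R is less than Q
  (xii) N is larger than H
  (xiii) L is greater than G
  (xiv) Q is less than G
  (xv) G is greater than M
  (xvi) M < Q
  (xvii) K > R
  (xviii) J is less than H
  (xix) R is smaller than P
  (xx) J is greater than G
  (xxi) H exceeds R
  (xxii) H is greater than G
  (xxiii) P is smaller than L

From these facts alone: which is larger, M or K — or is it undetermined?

The relevant relations are M < Q; Q < G; G < J; J < H; H < P; P < N; N < L; L < K.
Chaining these gives M < Q < G < J < H < P < N < L < K.
So K is larger.

K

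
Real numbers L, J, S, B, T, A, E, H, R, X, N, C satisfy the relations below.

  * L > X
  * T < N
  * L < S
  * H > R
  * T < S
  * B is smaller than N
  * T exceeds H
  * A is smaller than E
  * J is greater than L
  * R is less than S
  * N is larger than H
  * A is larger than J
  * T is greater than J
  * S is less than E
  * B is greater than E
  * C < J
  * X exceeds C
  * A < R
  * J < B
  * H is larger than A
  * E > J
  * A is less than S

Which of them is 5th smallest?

Chaining the given pairs: C < X < L < J < A < R < H < T < S < E < B < N.
The 5th smallest is A.

A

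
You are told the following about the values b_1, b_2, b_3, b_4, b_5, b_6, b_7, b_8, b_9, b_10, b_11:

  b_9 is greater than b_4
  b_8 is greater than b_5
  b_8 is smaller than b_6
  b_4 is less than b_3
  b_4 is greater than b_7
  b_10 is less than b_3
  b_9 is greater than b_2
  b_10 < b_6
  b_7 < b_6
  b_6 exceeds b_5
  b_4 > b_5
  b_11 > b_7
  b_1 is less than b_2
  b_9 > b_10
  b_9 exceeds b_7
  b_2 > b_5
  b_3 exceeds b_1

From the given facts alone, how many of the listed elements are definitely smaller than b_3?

5

From b_3 the given relations immediately reach b_1, b_10, b_4.
From those, b_5, b_7 — 5 in total.
No other element is forced below b_3 by the given relations, so the count is 5.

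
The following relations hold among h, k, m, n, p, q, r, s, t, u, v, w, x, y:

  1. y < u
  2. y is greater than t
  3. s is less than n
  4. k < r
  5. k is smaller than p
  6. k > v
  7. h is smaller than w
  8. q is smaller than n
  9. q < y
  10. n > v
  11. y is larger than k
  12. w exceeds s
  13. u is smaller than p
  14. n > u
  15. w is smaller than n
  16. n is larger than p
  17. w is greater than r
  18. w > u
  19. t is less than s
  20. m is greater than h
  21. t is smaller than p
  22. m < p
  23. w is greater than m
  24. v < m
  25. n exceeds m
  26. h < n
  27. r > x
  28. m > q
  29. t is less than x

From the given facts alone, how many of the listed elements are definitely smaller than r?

From r the given relations immediately reach k, x.
From those, v, t — 4 in total.
No other element is forced below r by the given relations, so the count is 4.

4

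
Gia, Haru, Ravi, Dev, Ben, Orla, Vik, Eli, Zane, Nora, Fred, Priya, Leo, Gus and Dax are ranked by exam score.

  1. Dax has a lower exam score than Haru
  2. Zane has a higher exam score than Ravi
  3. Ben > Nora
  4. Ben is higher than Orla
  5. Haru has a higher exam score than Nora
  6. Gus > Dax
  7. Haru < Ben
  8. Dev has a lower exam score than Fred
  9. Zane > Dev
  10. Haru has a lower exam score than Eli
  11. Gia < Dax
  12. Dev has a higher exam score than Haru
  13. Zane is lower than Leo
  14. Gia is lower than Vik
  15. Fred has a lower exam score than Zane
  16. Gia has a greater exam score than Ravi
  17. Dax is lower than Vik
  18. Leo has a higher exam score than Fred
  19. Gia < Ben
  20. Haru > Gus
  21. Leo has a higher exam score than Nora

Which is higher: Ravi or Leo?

Leo

Link the given pairs in sequence: Ravi < Gia; Gia < Dax; Dax < Gus; Gus < Haru; Haru < Dev; Dev < Fred; Fred < Leo.
Chaining these gives Ravi < Gia < Dax < Gus < Haru < Dev < Fred < Leo.
So Ravi < Leo; Leo is the higher of the two.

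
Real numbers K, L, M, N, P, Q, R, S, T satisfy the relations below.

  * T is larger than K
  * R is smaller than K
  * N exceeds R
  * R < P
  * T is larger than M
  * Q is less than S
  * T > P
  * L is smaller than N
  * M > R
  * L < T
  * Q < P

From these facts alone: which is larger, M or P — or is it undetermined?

undetermined

Following every chain through M: above M we get T; below M we get R.
P is not reached, and no chain runs the other way from P to M.
So the given relations leave the order of M and P undetermined.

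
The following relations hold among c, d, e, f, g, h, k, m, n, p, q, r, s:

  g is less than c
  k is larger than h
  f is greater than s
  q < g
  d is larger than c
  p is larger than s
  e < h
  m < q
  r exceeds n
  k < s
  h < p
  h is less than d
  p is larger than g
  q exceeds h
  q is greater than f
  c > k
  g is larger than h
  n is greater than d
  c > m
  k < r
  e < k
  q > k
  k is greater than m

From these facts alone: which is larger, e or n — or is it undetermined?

The relevant relations are e < h; h < k; k < s; s < f; f < q; q < g; g < c; c < d; d < n.
Together: e < h < k < s < f < q < g < c < d < n.
So n is larger.

n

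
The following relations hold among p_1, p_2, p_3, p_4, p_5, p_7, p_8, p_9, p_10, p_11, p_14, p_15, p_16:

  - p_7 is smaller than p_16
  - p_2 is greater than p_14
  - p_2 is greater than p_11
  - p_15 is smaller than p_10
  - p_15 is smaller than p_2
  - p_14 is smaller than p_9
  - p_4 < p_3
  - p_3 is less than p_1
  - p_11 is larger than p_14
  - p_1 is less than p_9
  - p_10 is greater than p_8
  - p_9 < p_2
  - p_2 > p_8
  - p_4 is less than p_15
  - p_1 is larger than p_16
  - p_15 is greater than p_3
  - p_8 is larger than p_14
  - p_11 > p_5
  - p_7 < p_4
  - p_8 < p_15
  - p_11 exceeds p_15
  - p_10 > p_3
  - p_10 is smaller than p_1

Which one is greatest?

Chaining downward from p_2: directly below it, p_14, p_8, p_15, p_9, p_11; then p_5, p_4, p_3, p_1; then p_7, p_16, p_10.
That covers every other element, and nothing is given above p_2, so p_2 is the greatest.

p_2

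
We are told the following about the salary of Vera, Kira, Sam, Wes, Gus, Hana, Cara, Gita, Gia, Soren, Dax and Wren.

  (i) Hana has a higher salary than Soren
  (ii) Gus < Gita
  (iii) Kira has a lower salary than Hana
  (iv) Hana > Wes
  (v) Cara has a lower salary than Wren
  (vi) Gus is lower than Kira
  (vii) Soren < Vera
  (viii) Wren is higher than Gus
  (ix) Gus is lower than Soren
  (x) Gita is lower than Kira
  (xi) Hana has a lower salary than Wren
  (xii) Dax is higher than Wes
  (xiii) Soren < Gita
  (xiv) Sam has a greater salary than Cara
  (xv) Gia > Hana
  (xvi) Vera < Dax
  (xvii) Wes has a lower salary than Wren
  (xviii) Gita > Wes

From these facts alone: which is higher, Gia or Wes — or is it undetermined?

Gia

Link the given pairs in sequence: Wes < Gita; Gita < Kira; Kira < Hana; Hana < Gia.
Chaining these gives Wes < Gita < Kira < Hana < Gia.
So Gia is higher.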